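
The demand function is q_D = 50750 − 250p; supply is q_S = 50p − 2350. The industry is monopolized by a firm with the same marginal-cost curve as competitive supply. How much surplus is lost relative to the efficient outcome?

10346.94

In inverse form: demand p = 203 − 0.004q, supply p = 47 + 0.02q.
Competitive equilibrium: 203 − 0.004q = 47 + 0.02q → q* = 6500, p* = 177.
Marginal revenue: MR = 203 − 0.008q. Set MR = MC: 203 − 0.008q = 47 + 0.02q → q_m = 5571.42857.
Price p_m = 203 − 0.004·5571.42857 = 180.71429; MC(q_m) = 47 + 0.02·5571.42857 = 158.42857.
Competitive q* = 6500, so Δq = 928.57143; wedge = 180.71429 − 158.42857 = 22.28572.
Welfare loss = ½ × 928.57143 × 22.28572 = 10346.94.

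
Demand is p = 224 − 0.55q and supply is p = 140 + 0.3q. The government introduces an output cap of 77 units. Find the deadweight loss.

202.41

Competitive equilibrium: 224 − 0.55q = 140 + 0.3q → q* = 98.8235, p* = 169.6471.
At q = 77: demand price = 224 − 0.55·77 = 181.65; supply price = 140 + 0.3·77 = 163.1.
Δq = 98.8235 − 77 = 21.8235; wedge = 181.65 − 163.1 = 18.55.
DWL = ½ × 21.8235 × 18.55 = 202.41.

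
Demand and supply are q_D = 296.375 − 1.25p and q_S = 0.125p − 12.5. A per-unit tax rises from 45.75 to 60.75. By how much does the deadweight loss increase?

90.77

In inverse form: demand p = 237.1 − 0.8q, supply p = 100 + 8q.
Competitive equilibrium: 237.1 − 0.8q = 100 + 8q → q* = 15.5795, p* = 224.6364.
For a per-unit tax t: Δq = t/8.8, so DWL = ½·t·(t/8.8) = t²/17.6.
At t = 45.75: DWL = 118.924. At t = 60.75: DWL = 209.691.
Increase = 209.691 − 118.924 = 90.77.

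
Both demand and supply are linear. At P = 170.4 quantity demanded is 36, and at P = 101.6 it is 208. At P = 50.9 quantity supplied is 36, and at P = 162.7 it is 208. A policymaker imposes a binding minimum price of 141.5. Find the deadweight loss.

906.78

Demand slope = (101.6 − 170.4)/(208 − 36) = −0.4, so P = 184.8 − 0.4Q.
Supply slope = (162.7 − 50.9)/(208 − 36) = 0.65, so P = 27.5 + 0.65Q.
Competitive equilibrium: 184.8 − 0.4Q = 27.5 + 0.65Q → Q* = 149.8095, P* = 124.8762.
At the floor P = 141.5, quantity demanded = (184.8 − 141.5)/0.4 = 108.25.
Sellers' marginal cost at Q' = 108.25: 27.5 + 0.65·108.25 = 97.8625.
ΔQ = 149.8095 − 108.25 = 41.5595; wedge = 141.5 − 97.8625 = 43.6375.
Welfare loss = ½ × 41.5595 × 43.6375 = 906.78.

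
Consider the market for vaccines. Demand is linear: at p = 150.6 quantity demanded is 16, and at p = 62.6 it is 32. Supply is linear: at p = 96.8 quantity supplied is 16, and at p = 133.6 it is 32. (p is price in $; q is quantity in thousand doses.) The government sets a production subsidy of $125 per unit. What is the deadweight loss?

$1001.60 thousand

Demand slope = (62.6 − 150.6)/(32 − 16) = −5.5, so p = 238.6 − 5.5q.
Supply slope = (133.6 − 96.8)/(32 − 16) = 2.3, so p = 60 + 2.3q.
Competitive equilibrium: 238.6 − 5.5q = 60 + 2.3q → q* = 22.89744, p* = 112.6641.
The subsidy lowers effective supply by 125: p = 2.3q − 65.
New quantity: 238.6 − 5.5q = 2.3q − 65 → q' = 38.92308.
Overproduction Δq = 38.92308 − 22.89744 = 16.02564; wedge = subsidy = 125.
The triangle = ½ × 16.02564 × 125 = $1001.60 thousand.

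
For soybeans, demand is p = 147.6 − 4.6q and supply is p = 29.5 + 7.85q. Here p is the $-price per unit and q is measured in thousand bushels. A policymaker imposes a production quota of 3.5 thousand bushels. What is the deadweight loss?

$223.05 thousand

Competitive equilibrium: 147.6 − 4.6q = 29.5 + 7.85q → q* = 9.4859, p* = 103.9647.
At q = 3.5: demand price = 147.6 − 4.6·3.5 = 131.5; supply price = 29.5 + 7.85·3.5 = 56.975.
Δq = 9.4859 − 3.5 = 5.9859; wedge = 131.5 − 56.975 = 74.525.
Welfare loss = ½ × 5.9859 × 74.525 = $223.05 thousand.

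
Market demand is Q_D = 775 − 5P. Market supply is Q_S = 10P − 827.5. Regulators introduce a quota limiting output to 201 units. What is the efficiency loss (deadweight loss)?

In inverse form: demand P = 155 − 0.2Q, supply P = 82.75 + 0.1Q.
Competitive equilibrium: 155 − 0.2Q = 82.75 + 0.1Q → Q* = 240.8333, P* = 106.8333.
At Q = 201: demand price = 155 − 0.2·201 = 114.8; supply price = 82.75 + 0.1·201 = 102.85.
ΔQ = 240.8333 − 201 = 39.8333; wedge = 114.8 − 102.85 = 11.95.
Deadweight loss = ½ × 39.8333 × 11.95 = 238.

238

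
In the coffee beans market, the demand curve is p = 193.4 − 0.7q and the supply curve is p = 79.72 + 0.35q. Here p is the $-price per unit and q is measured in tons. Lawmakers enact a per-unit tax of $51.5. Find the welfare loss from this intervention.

Competitive equilibrium: 193.4 − 0.7q = 79.72 + 0.35q → q* = 108.2667, p* = 117.6133.
With the tax, the buyer price exceeds the seller price by 51.5: (193.4 − 0.7q) − (79.72 + 0.35q) = 51.5 → q' = 59.219.
Δq = 108.2667 − 59.219 = 49.0477; the wedge equals the tax, 51.5.
The triangle = ½ × 49.0477 × 51.5 = $1262.98.

$1262.98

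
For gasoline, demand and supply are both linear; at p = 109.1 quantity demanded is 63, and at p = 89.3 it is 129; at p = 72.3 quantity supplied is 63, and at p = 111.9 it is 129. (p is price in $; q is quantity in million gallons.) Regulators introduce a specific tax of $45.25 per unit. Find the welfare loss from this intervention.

Demand slope = (89.3 − 109.1)/(129 − 63) = −0.3, so p = 128 − 0.3q.
Supply slope = (111.9 − 72.3)/(129 − 63) = 0.6, so p = 34.5 + 0.6q.
Competitive equilibrium: 128 − 0.3q = 34.5 + 0.6q → q* = 103.88889, p* = 96.83333.
With the tax, the buyer price exceeds the seller price by 45.25: (128 − 0.3q) − (34.5 + 0.6q) = 45.25 → q' = 53.61111.
Δq = 103.88889 − 53.61111 = 50.27778; the wedge equals the tax, 45.25.
Deadweight loss = ½ × 50.27778 × 45.25 = $1137.53 million.

$1137.53 million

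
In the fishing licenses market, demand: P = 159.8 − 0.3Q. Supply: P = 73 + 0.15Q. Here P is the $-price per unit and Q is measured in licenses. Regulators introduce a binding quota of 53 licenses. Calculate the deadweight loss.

Competitive equilibrium: 159.8 − 0.3Q = 73 + 0.15Q → Q* = 192.8889, P* = 101.9333.
At Q = 53: demand price = 159.8 − 0.3·53 = 143.9; supply price = 73 + 0.15·53 = 80.95.
ΔQ = 192.8889 − 53 = 139.8889; wedge = 143.9 − 80.95 = 62.95.
DWL = ½ × 139.8889 × 62.95 = $4403.

$4403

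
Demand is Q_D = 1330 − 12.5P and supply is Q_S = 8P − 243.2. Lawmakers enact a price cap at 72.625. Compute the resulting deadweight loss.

111.16

In inverse form: demand P = 106.4 − 0.08Q, supply P = 30.4 + 0.125Q.
Competitive equilibrium: 106.4 − 0.08Q = 30.4 + 0.125Q → Q* = 370.7317, P* = 76.7415.
At the ceiling P = 72.625, quantity supplied = (72.625 − 30.4)/0.125 = 337.8.
Willingness to pay at Q' = 337.8: 106.4 − 0.08·337.8 = 79.376.
ΔQ = 370.7317 − 337.8 = 32.9317; wedge = 79.376 − 72.625 = 6.751.
The triangle = ½ × 32.9317 × 6.751 = 111.16.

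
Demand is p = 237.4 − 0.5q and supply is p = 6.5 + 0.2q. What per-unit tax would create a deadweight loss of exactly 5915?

91

Competitive equilibrium: 237.4 − 0.5q = 6.5 + 0.2q → q* = 329.8571, p* = 72.4714.
A tax t gives Δq = t/0.7 and wedge t, so DWL = t²/1.4.
t²/1.4 = 5915 → t² = 8281 → t = 91.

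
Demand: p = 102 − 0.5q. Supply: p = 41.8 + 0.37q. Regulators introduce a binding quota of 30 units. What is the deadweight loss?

668.28

Competitive equilibrium: 102 − 0.5q = 41.8 + 0.37q → q* = 69.1954, p* = 67.4023.
At q = 30: demand price = 102 − 0.5·30 = 87; supply price = 41.8 + 0.37·30 = 52.9.
Δq = 69.1954 − 30 = 39.1954; wedge = 87 − 52.9 = 34.1.
Welfare loss = ½ × 39.1954 × 34.1 = 668.28.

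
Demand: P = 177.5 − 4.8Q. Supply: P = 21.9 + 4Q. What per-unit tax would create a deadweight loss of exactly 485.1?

Competitive equilibrium: 177.5 − 4.8Q = 21.9 + 4Q → Q* = 17.6818, P* = 92.6273.
A tax t gives ΔQ = t/8.8 and wedge t, so DWL = t²/17.6.
t²/17.6 = 485.1 → t² = 8537.76 → t = 92.4.

92.4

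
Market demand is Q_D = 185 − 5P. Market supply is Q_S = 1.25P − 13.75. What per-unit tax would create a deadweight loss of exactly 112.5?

In inverse form: demand P = 37 − 0.2Q, supply P = 11 + 0.8Q.
Competitive equilibrium: 37 − 0.2Q = 11 + 0.8Q → Q* = 26, P* = 31.8.
A tax t gives ΔQ = t/1 and wedge t, so DWL = t²/2.
t²/2 = 112.5 → t² = 225 → t = 15.

15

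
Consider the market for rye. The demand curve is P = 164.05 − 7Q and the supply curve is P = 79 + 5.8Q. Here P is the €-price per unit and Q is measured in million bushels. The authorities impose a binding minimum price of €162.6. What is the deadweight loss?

Competitive equilibrium: 164.05 − 7Q = 79 + 5.8Q → Q* = 6.6445, P* = 117.5383.
At the floor P = 162.6, quantity demanded = (164.05 − 162.6)/7 = 0.2071.
Sellers' marginal cost at Q' = 0.2071: 79 + 5.8·0.2071 = 80.2012.
ΔQ = 6.6445 − 0.2071 = 6.4374; wedge = 162.6 − 80.2012 = 82.3988.
Welfare loss = ½ × 6.4374 × 82.3988 = €265.22 million.

€265.22 million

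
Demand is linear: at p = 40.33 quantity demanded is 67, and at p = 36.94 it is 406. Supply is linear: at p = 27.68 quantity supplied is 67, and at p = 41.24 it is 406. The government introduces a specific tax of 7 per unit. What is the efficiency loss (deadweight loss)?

Demand slope = (36.94 − 40.33)/(406 − 67) = −0.01, so p = 41 − 0.01q.
Supply slope = (41.24 − 27.68)/(406 − 67) = 0.04, so p = 25 + 0.04q.
Competitive equilibrium: 41 − 0.01q = 25 + 0.04q → q* = 320, p* = 37.8.
With the tax, the buyer price exceeds the seller price by 7: (41 − 0.01q) − (25 + 0.04q) = 7 → q' = 180.
Δq = 320 − 180 = 140; the wedge equals the tax, 7.
DWL = ½ × 140 × 7 = 490.

490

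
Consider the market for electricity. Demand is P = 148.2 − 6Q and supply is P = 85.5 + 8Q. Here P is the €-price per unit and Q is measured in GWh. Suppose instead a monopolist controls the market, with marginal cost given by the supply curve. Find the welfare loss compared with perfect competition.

€12.64

Competitive equilibrium: 148.2 − 6Q = 85.5 + 8Q → Q* = 4.4786, P* = 121.3286.
Marginal revenue: MR = 148.2 − 12Q. Set MR = MC: 148.2 − 12Q = 85.5 + 8Q → Q_m = 3.135.
Price P_m = 148.2 − 6·3.135 = 129.39; MC(Q_m) = 85.5 + 8·3.135 = 110.58.
Competitive Q* = 4.4786, so ΔQ = 1.3436; wedge = 129.39 − 110.58 = 18.81.
DWL = ½ × 1.3436 × 18.81 = €12.64.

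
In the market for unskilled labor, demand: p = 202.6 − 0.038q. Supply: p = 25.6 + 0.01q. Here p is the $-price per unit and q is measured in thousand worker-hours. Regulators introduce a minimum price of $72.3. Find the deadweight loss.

Competitive equilibrium: 202.6 − 0.038q = 25.6 + 0.01q → q* = 3687.5, p* = 62.475.
At the floor p = 72.3, quantity demanded = (202.6 − 72.3)/0.038 = 3428.94737.
Sellers' marginal cost at q' = 3428.94737: 25.6 + 0.01·3428.94737 = 59.88947.
Δq = 3687.5 − 3428.94737 = 258.55263; wedge = 72.3 − 59.88947 = 12.41053.
Welfare loss = ½ × 258.55263 × 12.41053 = $1604.39 thousand.

$1604.39 thousand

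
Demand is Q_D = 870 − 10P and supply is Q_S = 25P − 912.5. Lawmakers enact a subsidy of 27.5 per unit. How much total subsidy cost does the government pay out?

15321.43

In inverse form: demand P = 87 − 0.1Q, supply P = 36.5 + 0.04Q.
Competitive equilibrium: 87 − 0.1Q = 36.5 + 0.04Q → Q* = 360.7143, P* = 50.9286.
The subsidy lowers effective supply by 27.5: P = 9 + 0.04Q.
New quantity: 87 − 0.1Q = 9 + 0.04Q → Q' = 557.1429.
Total subsidy cost = 27.5 × 557.1429 = 15321.43.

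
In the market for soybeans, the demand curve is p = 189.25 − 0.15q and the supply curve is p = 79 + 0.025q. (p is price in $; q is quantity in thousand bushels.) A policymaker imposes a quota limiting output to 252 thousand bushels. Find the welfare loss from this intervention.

Competitive equilibrium: 189.25 − 0.15q = 79 + 0.025q → q* = 630, p* = 94.75.
At q = 252: demand price = 189.25 − 0.15·252 = 151.45; supply price = 79 + 0.025·252 = 85.3.
Δq = 630 − 252 = 378; wedge = 151.45 − 85.3 = 66.15.
The triangle = ½ × 378 × 66.15 = $12502.35 thousand.

$12502.35 thousand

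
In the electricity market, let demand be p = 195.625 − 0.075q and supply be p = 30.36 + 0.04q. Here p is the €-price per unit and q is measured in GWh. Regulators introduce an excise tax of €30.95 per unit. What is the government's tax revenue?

Competitive equilibrium: 195.625 − 0.075q = 30.36 + 0.04q → q* = 1437.087, p* = 87.8435.
With the tax, the buyer price exceeds the seller price by 30.95: (195.625 − 0.075q) − (30.36 + 0.04q) = 30.95 → q' = 1167.9565.
Tax revenue = 30.95 × 1167.9565 = €36148.25.

€36148.25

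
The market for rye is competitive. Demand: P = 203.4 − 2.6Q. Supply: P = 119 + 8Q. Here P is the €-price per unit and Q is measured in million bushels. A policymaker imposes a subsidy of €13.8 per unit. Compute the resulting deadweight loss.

€8.98 million

Competitive equilibrium: 203.4 − 2.6Q = 119 + 8Q → Q* = 7.9623, P* = 182.6981.
The subsidy lowers effective supply by 13.8: P = 105.2 + 8Q.
New quantity: 203.4 − 2.6Q = 105.2 + 8Q → Q' = 9.2642.
Overproduction ΔQ = 9.2642 − 7.9623 = 1.3019; wedge = subsidy = 13.8.
Welfare loss = ½ × 1.3019 × 13.8 = €8.98 million.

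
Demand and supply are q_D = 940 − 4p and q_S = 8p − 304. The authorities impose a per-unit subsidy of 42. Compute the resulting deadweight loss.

2352

In inverse form: demand p = 235 − 0.25q, supply p = 38 + 0.125q.
Competitive equilibrium: 235 − 0.25q = 38 + 0.125q → q* = 525.3333, p* = 103.6667.
The subsidy lowers effective supply by 42: p = 0.125q − 4.
New quantity: 235 − 0.25q = 0.125q − 4 → q' = 637.3333.
Overproduction Δq = 637.3333 − 525.3333 = 112; wedge = subsidy = 42.
DWL = ½ × 112 × 42 = 2352.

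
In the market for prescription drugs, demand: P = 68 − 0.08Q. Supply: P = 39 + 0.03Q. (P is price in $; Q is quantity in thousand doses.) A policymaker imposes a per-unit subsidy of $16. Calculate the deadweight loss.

$1163.64 thousand

Competitive equilibrium: 68 − 0.08Q = 39 + 0.03Q → Q* = 263.6364, P* = 46.9091.
The subsidy lowers effective supply by 16: P = 23 + 0.03Q.
New quantity: 68 − 0.08Q = 23 + 0.03Q → Q' = 409.0909.
Overproduction ΔQ = 409.0909 − 263.6364 = 145.4545; wedge = subsidy = 16.
The triangle = ½ × 145.4545 × 16 = $1163.64 thousand.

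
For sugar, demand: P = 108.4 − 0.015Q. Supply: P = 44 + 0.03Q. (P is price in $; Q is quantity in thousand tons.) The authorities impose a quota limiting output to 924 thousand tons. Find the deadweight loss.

Competitive equilibrium: 108.4 − 0.015Q = 44 + 0.03Q → Q* = 1431.1111, P* = 86.9333.
At Q = 924: demand price = 108.4 − 0.015·924 = 94.54; supply price = 44 + 0.03·924 = 71.72.
ΔQ = 1431.1111 − 924 = 507.1111; wedge = 94.54 − 71.72 = 22.82.
DWL = ½ × 507.1111 × 22.82 = $5786.14 thousand.

$5786.14 thousand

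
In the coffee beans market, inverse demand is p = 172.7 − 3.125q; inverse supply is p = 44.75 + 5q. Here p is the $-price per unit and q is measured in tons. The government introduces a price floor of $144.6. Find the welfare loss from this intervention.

$185.41

Competitive equilibrium: 172.7 − 3.125q = 44.75 + 5q → q* = 15.7477, p* = 123.4885.
At the floor p = 144.6, quantity demanded = (172.7 − 144.6)/3.125 = 8.992.
Sellers' marginal cost at q' = 8.992: 44.75 + 5·8.992 = 89.71.
Δq = 15.7477 − 8.992 = 6.7557; wedge = 144.6 − 89.71 = 54.89.
DWL = ½ × 6.7557 × 54.89 = $185.41.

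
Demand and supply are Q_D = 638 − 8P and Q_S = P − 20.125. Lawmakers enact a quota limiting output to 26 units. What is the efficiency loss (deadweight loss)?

In inverse form: demand P = 79.75 − 0.125Q, supply P = 20.125 + Q.
Competitive equilibrium: 79.75 − 0.125Q = 20.125 + Q → Q* = 53, P* = 73.125.
At Q = 26: demand price = 79.75 − 0.125·26 = 76.5; supply price = 20.125 + 1·26 = 46.125.
ΔQ = 53 − 26 = 27; wedge = 76.5 − 46.125 = 30.375.
DWL = ½ × 27 × 30.375 = 410.06.

410.06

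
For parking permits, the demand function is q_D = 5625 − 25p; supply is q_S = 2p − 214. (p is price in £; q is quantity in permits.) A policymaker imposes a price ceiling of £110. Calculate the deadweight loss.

£12194.31

In inverse form: demand p = 225 − 0.04q, supply p = 107 + 0.5q.
Competitive equilibrium: 225 − 0.04q = 107 + 0.5q → q* = 218.5185, p* = 216.2593.
At the ceiling p = 110, quantity supplied = (110 − 107)/0.5 = 6.
Willingness to pay at q' = 6: 225 − 0.04·6 = 224.76.
Δq = 218.5185 − 6 = 212.5185; wedge = 224.76 − 110 = 114.76.
Deadweight loss = ½ × 212.5185 × 114.76 = £12194.31.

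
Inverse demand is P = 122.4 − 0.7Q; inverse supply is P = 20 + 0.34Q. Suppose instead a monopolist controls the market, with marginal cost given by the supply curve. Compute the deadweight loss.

815.89

Competitive equilibrium: 122.4 − 0.7Q = 20 + 0.34Q → Q* = 98.4615, P* = 53.4769.
Marginal revenue: MR = 122.4 − 1.4Q. Set MR = MC: 122.4 − 1.4Q = 20 + 0.34Q → Q_m = 58.8506.
Price P_m = 122.4 − 0.7·58.8506 = 81.2046; MC(Q_m) = 20 + 0.34·58.8506 = 40.0092.
Competitive Q* = 98.4615, so ΔQ = 39.6109; wedge = 81.2046 − 40.0092 = 41.1954.
DWL = ½ × 39.6109 × 41.1954 = 815.89.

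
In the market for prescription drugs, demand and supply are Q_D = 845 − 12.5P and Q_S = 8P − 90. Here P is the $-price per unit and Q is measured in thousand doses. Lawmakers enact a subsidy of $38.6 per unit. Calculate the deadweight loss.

In inverse form: demand P = 67.6 − 0.08Q, supply P = 11.25 + 0.125Q.
Competitive equilibrium: 67.6 − 0.08Q = 11.25 + 0.125Q → Q* = 274.878, P* = 45.6098.
The subsidy lowers effective supply by 38.6: P = 0.125Q − 27.35.
New quantity: 67.6 − 0.08Q = 0.125Q − 27.35 → Q' = 463.1707.
Overproduction ΔQ = 463.1707 − 274.878 = 188.2927; wedge = subsidy = 38.6.
The triangle = ½ × 188.2927 × 38.6 = $3634.05 thousand.

$3634.05 thousand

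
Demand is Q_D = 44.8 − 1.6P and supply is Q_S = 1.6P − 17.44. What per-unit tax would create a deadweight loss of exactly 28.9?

In inverse form: demand P = 28 − 0.625Q, supply P = 10.9 + 0.625Q.
Competitive equilibrium: 28 − 0.625Q = 10.9 + 0.625Q → Q* = 13.68, P* = 19.45.
A tax t gives ΔQ = t/1.25 and wedge t, so DWL = t²/2.5.
t²/2.5 = 28.9 → t² = 72.25 → t = 8.5.

8.5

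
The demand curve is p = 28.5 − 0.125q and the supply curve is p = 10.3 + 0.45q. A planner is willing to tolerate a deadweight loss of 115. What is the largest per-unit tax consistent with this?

Competitive equilibrium: 28.5 − 0.125q = 10.3 + 0.45q → q* = 31.6522, p* = 24.5435.
A tax t gives Δq = t/0.575 and wedge t, so DWL = t²/1.15.
t²/1.15 = 115 → t² = 132.25 → t = 11.5.

11.5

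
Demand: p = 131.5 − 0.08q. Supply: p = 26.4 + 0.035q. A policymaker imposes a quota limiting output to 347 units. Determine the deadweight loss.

18479.95

Competitive equilibrium: 131.5 − 0.08q = 26.4 + 0.035q → q* = 913.913, p* = 58.387.
At q = 347: demand price = 131.5 − 0.08·347 = 103.74; supply price = 26.4 + 0.035·347 = 38.545.
Δq = 913.913 − 347 = 566.913; wedge = 103.74 − 38.545 = 65.195.
The triangle = ½ × 566.913 × 65.195 = 18479.95.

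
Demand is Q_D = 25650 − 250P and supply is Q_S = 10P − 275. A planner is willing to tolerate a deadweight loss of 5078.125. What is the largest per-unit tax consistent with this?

32.5

In inverse form: demand P = 102.6 − 0.004Q, supply P = 27.5 + 0.1Q.
Competitive equilibrium: 102.6 − 0.004Q = 27.5 + 0.1Q → Q* = 722.1154, P* = 99.7115.
A tax t gives ΔQ = t/0.104 and wedge t, so DWL = t²/0.208.
t²/0.208 = 5078.125 → t² = 1056.25 → t = 32.5.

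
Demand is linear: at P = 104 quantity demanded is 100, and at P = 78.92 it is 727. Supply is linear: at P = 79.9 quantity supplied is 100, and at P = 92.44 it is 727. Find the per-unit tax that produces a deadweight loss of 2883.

Demand slope = (78.92 − 104)/(727 − 100) = −0.04, so P = 108 − 0.04Q.
Supply slope = (92.44 − 79.9)/(727 − 100) = 0.02, so P = 77.9 + 0.02Q.
Competitive equilibrium: 108 − 0.04Q = 77.9 + 0.02Q → Q* = 501.6667, P* = 87.9333.
A tax t gives ΔQ = t/0.06 and wedge t, so DWL = t²/0.12.
t²/0.12 = 2883 → t² = 345.96 → t = 18.6.

18.6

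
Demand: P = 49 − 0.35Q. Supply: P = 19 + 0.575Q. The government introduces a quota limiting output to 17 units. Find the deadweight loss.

Competitive equilibrium: 49 − 0.35Q = 19 + 0.575Q → Q* = 32.4324, P* = 37.6486.
At Q = 17: demand price = 49 − 0.35·17 = 43.05; supply price = 19 + 0.575·17 = 28.775.
ΔQ = 32.4324 − 17 = 15.4324; wedge = 43.05 − 28.775 = 14.275.
DWL = ½ × 15.4324 × 14.275 = 110.15.

110.15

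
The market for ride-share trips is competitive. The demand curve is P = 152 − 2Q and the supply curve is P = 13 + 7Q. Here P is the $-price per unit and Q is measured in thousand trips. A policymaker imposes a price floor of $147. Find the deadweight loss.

$754.01 thousand

Competitive equilibrium: 152 − 2Q = 13 + 7Q → Q* = 15.4444, P* = 121.1111.
At the floor P = 147, quantity demanded = (152 − 147)/2 = 2.5.
Sellers' marginal cost at Q' = 2.5: 13 + 7·2.5 = 30.5.
ΔQ = 15.4444 − 2.5 = 12.9444; wedge = 147 − 30.5 = 116.5.
DWL = ½ × 12.9444 × 116.5 = $754.01 thousand.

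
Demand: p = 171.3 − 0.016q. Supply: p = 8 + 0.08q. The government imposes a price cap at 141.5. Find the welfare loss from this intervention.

50.05

Competitive equilibrium: 171.3 − 0.016q = 8 + 0.08q → q* = 1701.0417, p* = 144.0833.
At the ceiling p = 141.5, quantity supplied = (141.5 − 8)/0.08 = 1668.75.
Willingness to pay at q' = 1668.75: 171.3 − 0.016·1668.75 = 144.6.
Δq = 1701.0417 − 1668.75 = 32.2917; wedge = 144.6 − 141.5 = 3.1.
Deadweight loss = ½ × 32.2917 × 3.1 = 50.05.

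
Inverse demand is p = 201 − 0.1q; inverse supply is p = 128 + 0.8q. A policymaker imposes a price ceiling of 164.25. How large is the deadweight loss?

576.69

Competitive equilibrium: 201 − 0.1q = 128 + 0.8q → q* = 81.1111, p* = 192.8889.
At the ceiling p = 164.25, quantity supplied = (164.25 − 128)/0.8 = 45.3125.
Willingness to pay at q' = 45.3125: 201 − 0.1·45.3125 = 196.4688.
Δq = 81.1111 − 45.3125 = 35.7986; wedge = 196.4688 − 164.25 = 32.2188.
Welfare loss = ½ × 35.7986 × 32.2188 = 576.69.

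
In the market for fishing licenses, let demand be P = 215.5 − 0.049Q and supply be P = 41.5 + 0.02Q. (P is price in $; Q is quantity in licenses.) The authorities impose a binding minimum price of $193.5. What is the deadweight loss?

Competitive equilibrium: 215.5 − 0.049Q = 41.5 + 0.02Q → Q* = 2521.73913, P* = 91.93478.
At the floor P = 193.5, quantity demanded = (215.5 − 193.5)/0.049 = 448.97959.
Sellers' marginal cost at Q' = 448.97959: 41.5 + 0.02·448.97959 = 50.47959.
ΔQ = 2521.73913 − 448.97959 = 2072.75954; wedge = 193.5 − 50.47959 = 143.02041.
Deadweight loss = ½ × 2072.75954 × 143.02041 = $148223.46.

$148223.46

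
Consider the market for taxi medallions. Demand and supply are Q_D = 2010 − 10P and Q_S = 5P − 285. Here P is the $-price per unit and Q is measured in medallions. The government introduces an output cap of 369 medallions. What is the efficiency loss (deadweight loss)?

$1848.15

In inverse form: demand P = 201 − 0.1Q, supply P = 57 + 0.2Q.
Competitive equilibrium: 201 − 0.1Q = 57 + 0.2Q → Q* = 480, P* = 153.
At Q = 369: demand price = 201 − 0.1·369 = 164.1; supply price = 57 + 0.2·369 = 130.8.
ΔQ = 480 − 369 = 111; wedge = 164.1 − 130.8 = 33.3.
Welfare loss = ½ × 111 × 33.3 = $1848.15.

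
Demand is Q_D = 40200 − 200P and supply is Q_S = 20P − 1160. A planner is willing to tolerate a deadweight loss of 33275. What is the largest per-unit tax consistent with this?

60.5

In inverse form: demand P = 201 − 0.005Q, supply P = 58 + 0.05Q.
Competitive equilibrium: 201 − 0.005Q = 58 + 0.05Q → Q* = 2600, P* = 188.
A tax t gives ΔQ = t/0.055 and wedge t, so DWL = t²/0.11.
t²/0.11 = 33275 → t² = 3660.25 → t = 60.5.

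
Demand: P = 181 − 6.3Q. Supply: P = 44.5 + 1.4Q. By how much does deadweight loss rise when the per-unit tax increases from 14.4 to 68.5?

Competitive equilibrium: 181 − 6.3Q = 44.5 + 1.4Q → Q* = 17.7273, P* = 69.3182.
For a per-unit tax t: ΔQ = t/7.7, so DWL = ½·t·(t/7.7) = t²/15.4.
At t = 14.4: DWL = 13.465. At t = 68.5: DWL = 304.692.
Increase = 304.692 − 13.465 = 291.23.

291.23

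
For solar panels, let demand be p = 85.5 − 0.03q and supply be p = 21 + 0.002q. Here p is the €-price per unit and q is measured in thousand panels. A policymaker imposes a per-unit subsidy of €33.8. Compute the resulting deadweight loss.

€17850.625 thousand

Competitive equilibrium: 85.5 − 0.03q = 21 + 0.002q → q* = 2015.625, p* = 25.0313.
The subsidy lowers effective supply by 33.8: p = 0.002q − 12.8.
New quantity: 85.5 − 0.03q = 0.002q − 12.8 → q' = 3071.875.
Overproduction Δq = 3071.875 − 2015.625 = 1056.25; wedge = subsidy = 33.8.
Deadweight loss = ½ × 1056.25 × 33.8 = €17850.625 thousand.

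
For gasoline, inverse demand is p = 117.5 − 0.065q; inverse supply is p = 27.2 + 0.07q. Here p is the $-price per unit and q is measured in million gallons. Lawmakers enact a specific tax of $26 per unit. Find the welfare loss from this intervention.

$2503.70 million

Competitive equilibrium: 117.5 − 0.065q = 27.2 + 0.07q → q* = 668.8889, p* = 74.0222.
With the tax, the buyer price exceeds the seller price by 26: (117.5 − 0.065q) − (27.2 + 0.07q) = 26 → q' = 476.2963.
Δq = 668.8889 − 476.2963 = 192.5926; the wedge equals the tax, 26.
Deadweight loss = ½ × 192.5926 × 26 = $2503.70 million.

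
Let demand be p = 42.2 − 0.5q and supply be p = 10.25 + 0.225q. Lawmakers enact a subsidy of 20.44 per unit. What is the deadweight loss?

288.13

Competitive equilibrium: 42.2 − 0.5q = 10.25 + 0.225q → q* = 44.069, p* = 20.1655.
The subsidy lowers effective supply by 20.44: p = 0.225q − 10.19.
New quantity: 42.2 − 0.5q = 0.225q − 10.19 → q' = 72.2621.
Overproduction Δq = 72.2621 − 44.069 = 28.1931; wedge = subsidy = 20.44.
Deadweight loss = ½ × 28.1931 × 20.44 = 288.13.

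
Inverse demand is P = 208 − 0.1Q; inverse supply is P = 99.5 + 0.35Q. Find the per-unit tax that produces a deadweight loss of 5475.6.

Competitive equilibrium: 208 − 0.1Q = 99.5 + 0.35Q → Q* = 241.1111, P* = 183.8889.
A tax t gives ΔQ = t/0.45 and wedge t, so DWL = t²/0.9.
t²/0.9 = 5475.6 → t² = 4928.04 → t = 70.2.

70.2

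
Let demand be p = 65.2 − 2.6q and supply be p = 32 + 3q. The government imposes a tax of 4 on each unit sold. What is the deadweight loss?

Competitive equilibrium: 65.2 − 2.6q = 32 + 3q → q* = 5.9286, p* = 49.7857.
With the tax, the buyer price exceeds the seller price by 4: (65.2 − 2.6q) − (32 + 3q) = 4 → q' = 5.2143.
Δq = 5.9286 − 5.2143 = 0.7143; the wedge equals the tax, 4.
Deadweight loss = ½ × 0.7143 × 4 = 1.43.

1.43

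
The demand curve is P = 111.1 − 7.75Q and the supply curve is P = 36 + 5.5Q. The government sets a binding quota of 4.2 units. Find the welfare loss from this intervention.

Competitive equilibrium: 111.1 − 7.75Q = 36 + 5.5Q → Q* = 5.6679, P* = 67.1736.
At Q = 4.2: demand price = 111.1 − 7.75·4.2 = 78.55; supply price = 36 + 5.5·4.2 = 59.1.
ΔQ = 5.6679 − 4.2 = 1.4679; wedge = 78.55 − 59.1 = 19.45.
DWL = ½ × 1.4679 × 19.45 = 14.28.

14.28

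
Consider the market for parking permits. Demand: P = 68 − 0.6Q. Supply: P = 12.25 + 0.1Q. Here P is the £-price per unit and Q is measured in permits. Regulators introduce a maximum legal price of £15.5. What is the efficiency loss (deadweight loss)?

£777.86

Competitive equilibrium: 68 − 0.6Q = 12.25 + 0.1Q → Q* = 79.6429, P* = 20.2143.
At the ceiling P = 15.5, quantity supplied = (15.5 − 12.25)/0.1 = 32.5.
Willingness to pay at Q' = 32.5: 68 − 0.6·32.5 = 48.5.
ΔQ = 79.6429 − 32.5 = 47.1429; wedge = 48.5 − 15.5 = 33.
DWL = ½ × 47.1429 × 33 = £777.86.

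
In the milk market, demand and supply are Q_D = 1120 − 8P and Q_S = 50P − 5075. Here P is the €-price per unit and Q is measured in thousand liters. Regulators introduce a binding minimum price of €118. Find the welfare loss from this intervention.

€580.97 thousand

In inverse form: demand P = 140 − 0.125Q, supply P = 101.5 + 0.02Q.
Competitive equilibrium: 140 − 0.125Q = 101.5 + 0.02Q → Q* = 265.5172, P* = 106.8103.
At the floor P = 118, quantity demanded = (140 − 118)/0.125 = 176.
Sellers' marginal cost at Q' = 176: 101.5 + 0.02·176 = 105.02.
ΔQ = 265.5172 − 176 = 89.5172; wedge = 118 − 105.02 = 12.98.
The triangle = ½ × 89.5172 × 12.98 = €580.97 thousand.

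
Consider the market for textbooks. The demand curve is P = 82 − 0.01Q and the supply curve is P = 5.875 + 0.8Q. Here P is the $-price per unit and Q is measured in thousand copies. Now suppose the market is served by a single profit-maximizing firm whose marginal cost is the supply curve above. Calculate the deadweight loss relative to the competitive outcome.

Competitive equilibrium: 82 − 0.01Q = 5.875 + 0.8Q → Q* = 93.9815, P* = 81.0602.
Marginal revenue: MR = 82 − 0.02Q. Set MR = MC: 82 − 0.02Q = 5.875 + 0.8Q → Q_m = 92.8354.
Price P_m = 82 − 0.01·92.8354 = 81.0716; MC(Q_m) = 5.875 + 0.8·92.8354 = 80.1433.
Competitive Q* = 93.9815, so ΔQ = 1.1461; wedge = 81.0716 − 80.1433 = 0.9283.
The triangle = ½ × 1.1461 × 0.9283 = $0.53 thousand.

$0.53 thousand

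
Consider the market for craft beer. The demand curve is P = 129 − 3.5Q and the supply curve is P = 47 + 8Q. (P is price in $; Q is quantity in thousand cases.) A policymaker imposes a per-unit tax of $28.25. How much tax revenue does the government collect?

$132.04 thousand

Competitive equilibrium: 129 − 3.5Q = 47 + 8Q → Q* = 7.1304, P* = 104.0435.
With the tax, the buyer price exceeds the seller price by 28.25: (129 − 3.5Q) − (47 + 8Q) = 28.25 → Q' = 4.6739.
Tax revenue = 28.25 × 4.6739 = $132.04 thousand.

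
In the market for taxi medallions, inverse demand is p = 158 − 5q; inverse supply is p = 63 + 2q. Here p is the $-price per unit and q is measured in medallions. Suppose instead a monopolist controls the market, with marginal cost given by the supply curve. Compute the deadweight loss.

$111.92

Competitive equilibrium: 158 − 5q = 63 + 2q → q* = 13.5714, p* = 90.1429.
Marginal revenue: MR = 158 − 10q. Set MR = MC: 158 − 10q = 63 + 2q → q_m = 7.9167.
Price p_m = 158 − 5·7.9167 = 118.4165; MC(q_m) = 63 + 2·7.9167 = 78.8334.
Competitive q* = 13.5714, so Δq = 5.6547; wedge = 118.4165 − 78.8334 = 39.5831.
DWL = ½ × 5.6547 × 39.5831 = $111.92.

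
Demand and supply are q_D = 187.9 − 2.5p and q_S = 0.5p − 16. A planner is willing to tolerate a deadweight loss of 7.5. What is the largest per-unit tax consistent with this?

6

In inverse form: demand p = 75.16 − 0.4q, supply p = 32 + 2q.
Competitive equilibrium: 75.16 − 0.4q = 32 + 2q → q* = 17.9833, p* = 67.9667.
A tax t gives Δq = t/2.4 and wedge t, so DWL = t²/4.8.
t²/4.8 = 7.5 → t² = 36 → t = 6.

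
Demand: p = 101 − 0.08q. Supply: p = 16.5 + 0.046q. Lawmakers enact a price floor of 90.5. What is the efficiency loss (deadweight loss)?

18328.97

Competitive equilibrium: 101 − 0.08q = 16.5 + 0.046q → q* = 670.6349, p* = 47.3492.
At the floor p = 90.5, quantity demanded = (101 − 90.5)/0.08 = 131.25.
Sellers' marginal cost at q' = 131.25: 16.5 + 0.046·131.25 = 22.5375.
Δq = 670.6349 − 131.25 = 539.3849; wedge = 90.5 − 22.5375 = 67.9625.
Deadweight loss = ½ × 539.3849 × 67.9625 = 18328.97.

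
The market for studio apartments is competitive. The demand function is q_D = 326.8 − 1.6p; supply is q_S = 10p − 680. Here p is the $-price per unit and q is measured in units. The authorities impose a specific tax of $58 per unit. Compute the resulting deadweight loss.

$2320

In inverse form: demand p = 204.25 − 0.625q, supply p = 68 + 0.1q.
Competitive equilibrium: 204.25 − 0.625q = 68 + 0.1q → q* = 187.931, p* = 86.7931.
With the tax, the buyer price exceeds the seller price by 58: (204.25 − 0.625q) − (68 + 0.1q) = 58 → q' = 107.931.
Δq = 187.931 − 107.931 = 80; the wedge equals the tax, 58.
The triangle = ½ × 80 × 58 = $2320.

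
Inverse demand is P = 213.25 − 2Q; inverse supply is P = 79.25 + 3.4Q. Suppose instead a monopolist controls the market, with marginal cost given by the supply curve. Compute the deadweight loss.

121.45

Competitive equilibrium: 213.25 − 2Q = 79.25 + 3.4Q → Q* = 24.8148, P* = 163.6204.
Marginal revenue: MR = 213.25 − 4Q. Set MR = MC: 213.25 − 4Q = 79.25 + 3.4Q → Q_m = 18.1081.
Price P_m = 213.25 − 2·18.1081 = 177.0338; MC(Q_m) = 79.25 + 3.4·18.1081 = 140.8175.
Competitive Q* = 24.8148, so ΔQ = 6.7067; wedge = 177.0338 − 140.8175 = 36.2163.
Welfare loss = ½ × 6.7067 × 36.2163 = 121.45.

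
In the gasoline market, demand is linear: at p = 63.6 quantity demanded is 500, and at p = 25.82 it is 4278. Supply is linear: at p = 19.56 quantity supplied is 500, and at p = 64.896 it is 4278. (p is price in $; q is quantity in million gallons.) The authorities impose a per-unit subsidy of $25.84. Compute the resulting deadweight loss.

$15175.13 million

Demand slope = (25.82 − 63.6)/(4278 − 500) = −0.01, so p = 68.6 − 0.01q.
Supply slope = (64.896 − 19.56)/(4278 − 500) = 0.012, so p = 13.56 + 0.012q.
Competitive equilibrium: 68.6 − 0.01q = 13.56 + 0.012q → q* = 2501.8182, p* = 43.5818.
The subsidy lowers effective supply by 25.84: p = 0.012q − 12.28.
New quantity: 68.6 − 0.01q = 0.012q − 12.28 → q' = 3676.3636.
Overproduction Δq = 3676.3636 − 2501.8182 = 1174.5454; wedge = subsidy = 25.84.
DWL = ½ × 1174.5454 × 25.84 = $15175.13 million.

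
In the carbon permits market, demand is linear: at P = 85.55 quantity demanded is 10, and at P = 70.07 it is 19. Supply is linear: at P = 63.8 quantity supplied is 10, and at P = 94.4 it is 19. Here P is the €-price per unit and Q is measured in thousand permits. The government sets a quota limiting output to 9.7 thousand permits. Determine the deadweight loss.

Demand slope = (70.07 − 85.55)/(19 − 10) = −1.72, so P = 102.75 − 1.72Q.
Supply slope = (94.4 − 63.8)/(19 − 10) = 3.4, so P = 29.8 + 3.4Q.
Competitive equilibrium: 102.75 − 1.72Q = 29.8 + 3.4Q → Q* = 14.248, P* = 78.2434.
At Q = 9.7: demand price = 102.75 − 1.72·9.7 = 86.066; supply price = 29.8 + 3.4·9.7 = 62.78.
ΔQ = 14.248 − 9.7 = 4.548; wedge = 86.066 − 62.78 = 23.286.
Deadweight loss = ½ × 4.548 × 23.286 = €52.95 thousand.

€52.95 thousand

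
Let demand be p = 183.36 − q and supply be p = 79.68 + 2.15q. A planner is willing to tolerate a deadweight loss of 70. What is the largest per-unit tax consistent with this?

21

Competitive equilibrium: 183.36 − q = 79.68 + 2.15q → q* = 32.9143, p* = 150.4457.
A tax t gives Δq = t/3.15 and wedge t, so DWL = t²/6.3.
t²/6.3 = 70 → t² = 441 → t = 21.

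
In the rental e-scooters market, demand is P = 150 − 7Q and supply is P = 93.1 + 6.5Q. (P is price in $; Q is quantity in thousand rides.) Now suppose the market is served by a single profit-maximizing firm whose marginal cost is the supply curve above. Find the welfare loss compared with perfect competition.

$13.98 thousand

Competitive equilibrium: 150 − 7Q = 93.1 + 6.5Q → Q* = 4.2148, P* = 120.4963.
Marginal revenue: MR = 150 − 14Q. Set MR = MC: 150 − 14Q = 93.1 + 6.5Q → Q_m = 2.7756.
Price P_m = 150 − 7·2.7756 = 130.5708; MC(Q_m) = 93.1 + 6.5·2.7756 = 111.1414.
Competitive Q* = 4.2148, so ΔQ = 1.4392; wedge = 130.5708 − 111.1414 = 19.4294.
DWL = ½ × 1.4392 × 19.4294 = $13.98 thousand.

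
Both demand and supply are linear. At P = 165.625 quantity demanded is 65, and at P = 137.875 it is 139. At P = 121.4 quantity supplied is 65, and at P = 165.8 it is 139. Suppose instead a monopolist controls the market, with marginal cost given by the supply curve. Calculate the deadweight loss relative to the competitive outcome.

458.13

Demand slope = (137.875 − 165.625)/(139 − 65) = −0.375, so P = 190 − 0.375Q.
Supply slope = (165.8 − 121.4)/(139 − 65) = 0.6, so P = 82.4 + 0.6Q.
Competitive equilibrium: 190 − 0.375Q = 82.4 + 0.6Q → Q* = 110.359, P* = 148.6154.
Marginal revenue: MR = 190 − 0.75Q. Set MR = MC: 190 − 0.75Q = 82.4 + 0.6Q → Q_m = 79.7037.
Price P_m = 190 − 0.375·79.7037 = 160.1111; MC(Q_m) = 82.4 + 0.6·79.7037 = 130.2222.
Competitive Q* = 110.359, so ΔQ = 30.6553; wedge = 160.1111 − 130.2222 = 29.8889.
The triangle = ½ × 30.6553 × 29.8889 = 458.13.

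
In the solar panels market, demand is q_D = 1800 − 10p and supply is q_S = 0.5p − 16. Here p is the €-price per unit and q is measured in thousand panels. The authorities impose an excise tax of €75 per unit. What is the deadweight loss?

In inverse form: demand p = 180 − 0.1q, supply p = 32 + 2q.
Competitive equilibrium: 180 − 0.1q = 32 + 2q → q* = 70.4762, p* = 172.9524.
With the tax, the buyer price exceeds the seller price by 75: (180 − 0.1q) − (32 + 2q) = 75 → q' = 34.7619.
Δq = 70.4762 − 34.7619 = 35.7143; the wedge equals the tax, 75.
Welfare loss = ½ × 35.7143 × 75 = €1339.29 thousand.

€1339.29 thousand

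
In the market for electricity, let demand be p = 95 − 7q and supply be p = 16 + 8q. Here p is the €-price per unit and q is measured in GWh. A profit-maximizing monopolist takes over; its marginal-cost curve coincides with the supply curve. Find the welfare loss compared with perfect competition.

€21.06

Competitive equilibrium: 95 − 7q = 16 + 8q → q* = 5.2667, p* = 58.1333.
Marginal revenue: MR = 95 − 14q. Set MR = MC: 95 − 14q = 16 + 8q → q_m = 3.5909.
Price p_m = 95 − 7·3.5909 = 69.8637; MC(q_m) = 16 + 8·3.5909 = 44.7272.
Competitive q* = 5.2667, so Δq = 1.6758; wedge = 69.8637 − 44.7272 = 25.1365.
The triangle = ½ × 1.6758 × 25.1365 = €21.06.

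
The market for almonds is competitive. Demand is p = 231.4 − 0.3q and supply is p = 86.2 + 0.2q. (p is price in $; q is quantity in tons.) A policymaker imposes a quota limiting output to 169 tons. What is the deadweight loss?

Competitive equilibrium: 231.4 − 0.3q = 86.2 + 0.2q → q* = 290.4, p* = 144.28.
At q = 169: demand price = 231.4 − 0.3·169 = 180.7; supply price = 86.2 + 0.2·169 = 120.
Δq = 290.4 − 169 = 121.4; wedge = 180.7 − 120 = 60.7.
Welfare loss = ½ × 121.4 × 60.7 = $3684.49.

$3684.49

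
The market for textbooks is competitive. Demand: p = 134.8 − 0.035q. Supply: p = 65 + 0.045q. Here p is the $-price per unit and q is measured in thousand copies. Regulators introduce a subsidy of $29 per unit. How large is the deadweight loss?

$5256.25 thousand

Competitive equilibrium: 134.8 − 0.035q = 65 + 0.045q → q* = 872.5, p* = 104.2625.
The subsidy lowers effective supply by 29: p = 36 + 0.045q.
New quantity: 134.8 − 0.035q = 36 + 0.045q → q' = 1235.
Overproduction Δq = 1235 − 872.5 = 362.5; wedge = subsidy = 29.
Welfare loss = ½ × 362.5 × 29 = $5256.25 thousand.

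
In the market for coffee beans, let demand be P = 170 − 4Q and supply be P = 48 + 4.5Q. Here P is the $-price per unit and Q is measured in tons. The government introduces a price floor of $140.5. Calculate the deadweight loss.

Competitive equilibrium: 170 − 4Q = 48 + 4.5Q → Q* = 14.3529, P* = 112.5882.
At the floor P = 140.5, quantity demanded = (170 − 140.5)/4 = 7.375.
Sellers' marginal cost at Q' = 7.375: 48 + 4.5·7.375 = 81.1875.
ΔQ = 14.3529 − 7.375 = 6.9779; wedge = 140.5 − 81.1875 = 59.3125.
Welfare loss = ½ × 6.9779 × 59.3125 = $206.94.

$206.94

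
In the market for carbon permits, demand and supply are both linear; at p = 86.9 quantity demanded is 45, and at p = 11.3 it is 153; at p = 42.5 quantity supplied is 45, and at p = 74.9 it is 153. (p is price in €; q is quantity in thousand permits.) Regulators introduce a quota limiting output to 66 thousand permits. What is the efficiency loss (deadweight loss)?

Demand slope = (11.3 − 86.9)/(153 − 45) = −0.7, so p = 118.4 − 0.7q.
Supply slope = (74.9 − 42.5)/(153 − 45) = 0.3, so p = 29 + 0.3q.
Competitive equilibrium: 118.4 − 0.7q = 29 + 0.3q → q* = 89.4, p* = 55.82.
At q = 66: demand price = 118.4 − 0.7·66 = 72.2; supply price = 29 + 0.3·66 = 48.8.
Δq = 89.4 − 66 = 23.4; wedge = 72.2 − 48.8 = 23.4.
DWL = ½ × 23.4 × 23.4 = €273.78 thousand.

€273.78 thousand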